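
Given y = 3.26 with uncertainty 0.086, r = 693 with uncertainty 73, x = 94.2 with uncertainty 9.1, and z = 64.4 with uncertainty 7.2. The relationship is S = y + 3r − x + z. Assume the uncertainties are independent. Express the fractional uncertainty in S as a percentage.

Absolute uncertainties add in quadrature for a linear combination:
  (δy)² = 0.00740;  (3·δr)² = 48000;  (δx)² = 82.8;  (δz)² = 51.8
δS = √(48100) = 219
S = 2050, so δS/S = 219/2050 = 0.107.

10.7%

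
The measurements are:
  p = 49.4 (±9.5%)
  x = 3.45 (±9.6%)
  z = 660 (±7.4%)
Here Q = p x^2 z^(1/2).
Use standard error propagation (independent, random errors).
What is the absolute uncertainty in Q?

For a monomial Q ∝ p, x^2, z^(1/2), fractional errors add in quadrature:
  (1·δp/p)² = (1×0.0950)² = 0.00903;  (2·δx/x)² = (2×0.0960)² = 0.0369;  (½·δz/z)² = (0.5×0.0740)² = 0.00137
δQ/Q = √(0.0473) = 0.217
Q = 15100, so δQ = 0.217 × 15100 = 3280.

3280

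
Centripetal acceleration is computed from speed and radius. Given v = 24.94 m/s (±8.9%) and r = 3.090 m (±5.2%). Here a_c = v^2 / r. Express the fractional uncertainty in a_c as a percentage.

Relative error in a monomial: (δa_c/a_c)² = Σ (nᵢ · δxᵢ/xᵢ)².
  (2·δv/v)² = (2×0.0890)² = 0.0317;  (-1·δr/r)² = (-1×0.0520)² = 0.00270
δa_c/a_c = √(0.0344) = 0.185

18.5%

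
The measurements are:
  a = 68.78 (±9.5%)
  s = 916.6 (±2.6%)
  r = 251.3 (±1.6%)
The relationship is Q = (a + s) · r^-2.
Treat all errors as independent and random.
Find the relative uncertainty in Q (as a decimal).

Let u = a + s = 985.4. δu = √(δa² + δs²) = √(42.7 + 568) = 24.7, so δu/u = 0.0251.
Q is then a monomial in u, r:
δQ/Q = √((δu/u)² + (-2·δr/r)²) = √(0.000629 + 0.00102) = 0.0407

0.0407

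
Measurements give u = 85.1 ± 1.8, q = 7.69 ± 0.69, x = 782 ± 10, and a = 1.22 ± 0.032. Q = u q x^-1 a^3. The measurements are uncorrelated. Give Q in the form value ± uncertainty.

1.52 ± 0.185

Since Q is a product/quotient, work with relative uncertainties:
  (1·δu/u)² = (1×0.0212)² = 0.000447;  (1·δq/q)² = (1×0.0897)² = 0.00805;  (-1·δx/x)² = (-1×0.0128)² = 0.000164;  (3·δa/a)² = (3×0.0262)² = 0.00619
δQ/Q = √(0.0149) = 0.122
Q = 1.52, so δQ = 0.122 × 1.52 = 0.185.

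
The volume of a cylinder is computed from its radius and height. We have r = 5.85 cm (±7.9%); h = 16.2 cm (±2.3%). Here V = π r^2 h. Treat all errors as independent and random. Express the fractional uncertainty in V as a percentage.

Relative error in a monomial: (δV/V)² = Σ (nᵢ · δxᵢ/xᵢ)².
  (2·δr/r)² = (2×0.0790)² = 0.0250;  (1·δh/h)² = (1×0.0230)² = 0.000529
δV/V = √(0.0255) = 0.160

16.0%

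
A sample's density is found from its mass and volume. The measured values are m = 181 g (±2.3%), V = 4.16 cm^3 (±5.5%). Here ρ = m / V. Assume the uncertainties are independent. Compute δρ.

Relative error in a monomial: (δρ/ρ)² = Σ (nᵢ · δxᵢ/xᵢ)².
  (1·δm/m)² = (1×0.0230)² = 0.000529;  (-1·δV/V)² = (-1×0.0550)² = 0.00302
δρ/ρ = √(0.00355) = 0.0596
ρ = 43.5 g/cm^3, so δρ = 0.0596 × 43.5 = 2.59 g/cm^3.

2.59 g/cm^3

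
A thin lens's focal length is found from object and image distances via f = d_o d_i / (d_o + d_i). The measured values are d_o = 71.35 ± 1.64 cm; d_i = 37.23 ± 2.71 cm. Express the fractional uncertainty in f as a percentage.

4.85%

∂f/∂d_o = (d_i/(d_o+d_i))² = 0.118;  ∂f/∂d_i = (d_o/(d_o+d_i))² = 0.432
δf = √((∂f/∂d_o · δd_o)² + (∂f/∂d_i · δd_i)²) = √(0.0372 + 1.37) = 1.19 cm
f = 24.46 cm, so δf/f = 1.19/24.46 = 0.0485.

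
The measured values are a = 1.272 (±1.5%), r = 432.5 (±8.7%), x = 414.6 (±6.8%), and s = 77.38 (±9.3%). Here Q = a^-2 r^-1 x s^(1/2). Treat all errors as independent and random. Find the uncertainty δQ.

0.644

Q is a product of powers, so relative uncertainties combine in quadrature:
  (-2·δa/a)² = (-2×0.0150)² = 0.000900;  (-1·δr/r)² = (-1×0.0870)² = 0.00757;  (1·δx/x)² = (1×0.0680)² = 0.00462;  (½·δs/s)² = (0.5×0.0930)² = 0.00216
δQ/Q = √(0.0153) = 0.124
Q = 5.212, so δQ = 0.124 × 5.212 = 0.644.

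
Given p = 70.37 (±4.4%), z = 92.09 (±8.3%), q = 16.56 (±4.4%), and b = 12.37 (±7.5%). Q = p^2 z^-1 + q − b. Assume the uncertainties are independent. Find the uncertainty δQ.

6.61

Let w = p^2·z^-1 = 53.77. δw/w = √((2·δp/p)² + (-1·δz/z)²) = √(0.00774 + 0.00689) = 0.121, so δw = 6.50.
Q = w + q − b: δQ = √(δw² + δq² + δb²) = √(42.3 + 0.531 + 0.861) = 6.61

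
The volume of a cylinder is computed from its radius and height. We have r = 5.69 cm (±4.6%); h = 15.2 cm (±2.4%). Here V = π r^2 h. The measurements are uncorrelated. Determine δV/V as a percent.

Since V is a product/quotient, work with relative uncertainties:
  (2·δr/r)² = (2×0.0460)² = 0.00846;  (1·δh/h)² = (1×0.0240)² = 0.000576
δV/V = √(0.00904) = 0.0951

9.51%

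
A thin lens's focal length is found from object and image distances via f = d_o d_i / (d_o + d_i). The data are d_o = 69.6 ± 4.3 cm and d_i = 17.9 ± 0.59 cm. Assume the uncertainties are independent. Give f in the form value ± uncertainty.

14.2 ± 0.414 cm

∂f/∂d_o = (d_i/(d_o+d_i))² = 0.0418;  ∂f/∂d_i = (d_o/(d_o+d_i))² = 0.633
δf = √((∂f/∂d_o · δd_o)² + (∂f/∂d_i · δd_i)²) = √(0.0324 + 0.139) = 0.414 cm
f = 14.2 cm.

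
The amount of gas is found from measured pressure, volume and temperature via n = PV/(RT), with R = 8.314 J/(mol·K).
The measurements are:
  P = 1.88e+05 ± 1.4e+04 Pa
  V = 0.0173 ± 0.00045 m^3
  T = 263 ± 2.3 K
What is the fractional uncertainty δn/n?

0.0794

Each factor contributes (exponent × relative error)² to (δn/n)²:
  (1·δP/P)² = (1×0.0745)² = 0.00555;  (1·δV/V)² = (1×0.0260)² = 0.000677;  (-1·δT/T)² = (-1×0.00875)² = 7.65e-05
δn/n = √(0.00630) = 0.0794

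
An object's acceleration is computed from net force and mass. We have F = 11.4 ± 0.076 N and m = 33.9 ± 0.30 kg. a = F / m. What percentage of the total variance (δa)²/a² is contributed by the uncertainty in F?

(δa/a)² = (1·δF/F)² + (-1·δm/m)²
  F term: (1×0.00667)² = 4.44e-05
  m term: (-1×0.00885)² = 7.83e-05
Total = 0.000123. Share from F = 4.44e-05/0.000123 = 0.362.

36.2%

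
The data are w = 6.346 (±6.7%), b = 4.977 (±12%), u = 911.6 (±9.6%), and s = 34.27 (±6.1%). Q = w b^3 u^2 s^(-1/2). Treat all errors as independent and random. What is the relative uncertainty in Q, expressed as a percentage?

41.5%

Relative error in a monomial: (δQ/Q)² = Σ (nᵢ · δxᵢ/xᵢ)².
  (1·δw/w)² = (1×0.0670)² = 0.00449;  (3·δb/b)² = (3×0.120)² = 0.130;  (2·δu/u)² = (2×0.0960)² = 0.0369;  (−½·δs/s)² = (-0.5×0.0610)² = 0.000930
δQ/Q = √(0.172) = 0.415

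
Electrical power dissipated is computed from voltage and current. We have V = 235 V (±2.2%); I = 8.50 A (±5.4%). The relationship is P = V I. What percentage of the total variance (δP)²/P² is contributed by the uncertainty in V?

(δP/P)² = (1·δV/V)² + (1·δI/I)²
  V term: (1×0.0220)² = 0.000484
  I term: (1×0.0540)² = 0.00292
Total = 0.00340. Share from V = 0.000484/0.00340 = 0.142.

14.2%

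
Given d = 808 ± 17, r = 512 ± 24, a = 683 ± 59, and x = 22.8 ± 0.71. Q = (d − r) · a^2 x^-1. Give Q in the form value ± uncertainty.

(6.06 ± 1.22) × 10^6

Let u = d − r = 296. δu = √(δd² + δr²) = √(289 + 576) = 29.4, so δu/u = 0.0994.
Q is then a monomial in u, a, x:
δQ/Q = √((δu/u)² + (2·δa/a)² + (-1·δx/x)²) = √(0.00987 + 0.0298 + 0.000970) = 0.202
Q = 6.06e+06, so δQ = 0.202 × 6.06e+06 = 1.22e+06.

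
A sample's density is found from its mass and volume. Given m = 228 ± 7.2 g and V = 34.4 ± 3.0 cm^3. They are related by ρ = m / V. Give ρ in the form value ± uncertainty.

6.63 ± 0.615 g/cm^3

Since ρ is a product/quotient, work with relative uncertainties:
  (1·δm/m)² = (1×0.0316)² = 0.000997;  (-1·δV/V)² = (-1×0.0872)² = 0.00761
δρ/ρ = √(0.00860) = 0.0928
ρ = 6.63 g/cm^3, so δρ = 0.0928 × 6.63 = 0.615 g/cm^3.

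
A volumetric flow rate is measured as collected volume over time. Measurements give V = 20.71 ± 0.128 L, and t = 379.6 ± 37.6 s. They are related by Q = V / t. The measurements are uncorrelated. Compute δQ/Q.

0.0992

Since Q is a product/quotient, work with relative uncertainties:
  (1·δV/V)² = (1×0.00618)² = 3.82e-05;  (-1·δt/t)² = (-1×0.0991)² = 0.00981
δQ/Q = √(0.00985) = 0.0992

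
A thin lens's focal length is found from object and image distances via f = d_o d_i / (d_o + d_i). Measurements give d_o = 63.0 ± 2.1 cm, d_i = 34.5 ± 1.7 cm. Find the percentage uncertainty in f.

3.40%

∂f/∂d_o = (d_i/(d_o+d_i))² = 0.125;  ∂f/∂d_i = (d_o/(d_o+d_i))² = 0.418
δf = √((∂f/∂d_o · δd_o)² + (∂f/∂d_i · δd_i)²) = √(0.0691 + 0.504) = 0.757 cm
f = 22.3 cm, so δf/f = 0.757/22.3 = 0.0340.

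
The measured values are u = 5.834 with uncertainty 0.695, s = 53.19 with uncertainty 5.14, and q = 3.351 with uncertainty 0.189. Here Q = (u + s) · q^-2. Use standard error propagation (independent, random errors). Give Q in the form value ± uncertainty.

Let w = u + s = 59.02. δw = √(δu² + δs²) = √(0.483 + 26.4) = 5.19, so δw/w = 0.0879.
Q is then a monomial in w, q:
δQ/Q = √((δw/w)² + (-2·δq/q)²) = √(0.00772 + 0.0127) = 0.143
Q = 5.256, so δQ = 0.143 × 5.256 = 0.752.

5.256 ± 0.752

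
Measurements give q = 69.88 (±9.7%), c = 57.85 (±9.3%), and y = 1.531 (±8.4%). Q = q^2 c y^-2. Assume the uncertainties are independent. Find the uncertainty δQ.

Each factor contributes (exponent × relative error)² to (δQ/Q)²:
  (2·δq/q)² = (2×0.0970)² = 0.0376;  (1·δc/c)² = (1×0.0930)² = 0.00865;  (-2·δy/y)² = (-2×0.0840)² = 0.0282
δQ/Q = √(0.0745) = 0.273
Q = 120500, so δQ = 0.273 × 120500 = 32900.

32900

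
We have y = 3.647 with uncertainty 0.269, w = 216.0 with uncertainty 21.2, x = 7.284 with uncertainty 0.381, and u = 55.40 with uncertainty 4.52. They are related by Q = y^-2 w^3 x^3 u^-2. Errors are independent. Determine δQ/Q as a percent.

40.0%

Since Q is a product/quotient, work with relative uncertainties:
  (-2·δy/y)² = (-2×0.0738)² = 0.0218;  (3·δw/w)² = (3×0.0981)² = 0.0867;  (3·δx/x)² = (3×0.0523)² = 0.0246;  (-2·δu/u)² = (-2×0.0816)² = 0.0266
δQ/Q = √(0.160) = 0.400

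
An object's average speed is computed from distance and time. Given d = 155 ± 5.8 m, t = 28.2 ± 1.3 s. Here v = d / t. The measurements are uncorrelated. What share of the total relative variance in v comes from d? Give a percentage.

(δv/v)² = (1·δd/d)² + (-1·δt/t)²
  d term: (1×0.0374)² = 0.00140
  t term: (-1×0.0461)² = 0.00213
Total = 0.00353. Share from d = 0.00140/0.00353 = 0.397.

39.7%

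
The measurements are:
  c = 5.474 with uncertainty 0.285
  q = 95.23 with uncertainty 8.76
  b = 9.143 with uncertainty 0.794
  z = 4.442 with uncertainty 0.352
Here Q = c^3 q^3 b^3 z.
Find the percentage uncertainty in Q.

41.8%

Since Q is a product/quotient, work with relative uncertainties:
  (3·δc/c)² = (3×0.0521)² = 0.0244;  (3·δq/q)² = (3×0.0920)² = 0.0762;  (3·δb/b)² = (3×0.0868)² = 0.0679;  (1·δz/z)² = (1×0.0792)² = 0.00628
δQ/Q = √(0.175) = 0.418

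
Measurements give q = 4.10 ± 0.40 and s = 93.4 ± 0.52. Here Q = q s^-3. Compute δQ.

Q is a product of powers, so relative uncertainties combine in quadrature:
  (1·δq/q)² = (1×0.0976)² = 0.00952;  (-3·δs/s)² = (-3×0.00557)² = 0.000279
δQ/Q = √(0.00980) = 0.0990
Q = 5.03e-06, so δQ = 0.0990 × 5.03e-06 = 4.98e-07.

4.98e-07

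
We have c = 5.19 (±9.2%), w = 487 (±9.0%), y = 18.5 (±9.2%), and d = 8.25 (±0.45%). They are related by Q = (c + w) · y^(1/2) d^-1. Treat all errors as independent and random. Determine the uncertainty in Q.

Let u = c + w = 492. δu = √(δc² + δw²) = √(0.228 + 1920) = 43.8, so δu/u = 0.0891.
Q is then a monomial in u, y, d:
δQ/Q = √((δu/u)² + (½·δy/y)² + (-1·δd/d)²) = √(0.00793 + 0.00212 + 2.03e-05) = 0.100
Q = 257, so δQ = 0.100 × 257 = 25.7.

25.7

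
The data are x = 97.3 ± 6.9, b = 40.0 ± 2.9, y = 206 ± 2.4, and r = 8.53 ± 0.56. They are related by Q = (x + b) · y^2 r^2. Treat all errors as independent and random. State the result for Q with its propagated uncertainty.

Let u = x + b = 137. δu = √(δx² + δb²) = √(47.6 + 8.41) = 7.48, so δu/u = 0.0545.
Q is then a monomial in u, y, r:
δQ/Q = √((δu/u)² + (2·δy/y)² + (2·δr/r)²) = √(0.00297 + 0.000543 + 0.0172) = 0.144
Q = 4.24e+08, so δQ = 0.144 × 4.24e+08 = 6.11e+07.

(4.24 ± 0.611) × 10^8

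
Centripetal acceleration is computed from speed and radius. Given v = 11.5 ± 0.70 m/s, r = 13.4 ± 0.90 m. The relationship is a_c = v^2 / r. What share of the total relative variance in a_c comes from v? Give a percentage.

76.7%

(δa_c/a_c)² = (2·δv/v)² + (-1·δr/r)²
  v term: (2×0.0609)² = 0.0148
  r term: (-1×0.0672)² = 0.00451
Total = 0.0193. Share from v = 0.0148/0.0193 = 0.767.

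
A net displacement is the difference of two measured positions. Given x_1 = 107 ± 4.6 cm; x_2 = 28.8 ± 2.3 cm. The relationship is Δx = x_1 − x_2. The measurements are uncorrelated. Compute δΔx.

5.14 cm

Sums and differences: (δΔx)² = Σ (cᵢ δxᵢ)².
  (δx_1)² = 21.2;  (δx_2)² = 5.29
δΔx = √(26.4) = 5.14 cm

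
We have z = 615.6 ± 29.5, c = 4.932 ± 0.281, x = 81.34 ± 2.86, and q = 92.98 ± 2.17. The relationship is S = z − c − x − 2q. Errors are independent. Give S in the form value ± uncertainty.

S is a linear combination, so absolute uncertainties add in quadrature:
  (δz)² = 870;  (δc)² = 0.0790;  (δx)² = 8.18;  (2·δq)² = 18.8
δS = √(897) = 30.0
S = 343.4.

343.4 ± 30.0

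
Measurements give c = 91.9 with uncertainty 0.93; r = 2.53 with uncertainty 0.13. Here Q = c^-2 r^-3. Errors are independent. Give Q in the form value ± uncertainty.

(7.31 ± 1.14) × 10^-6

Q is a product of powers, so relative uncertainties combine in quadrature:
  (-2·δc/c)² = (-2×0.0101)² = 0.000410;  (-3·δr/r)² = (-3×0.0514)² = 0.0238
δQ/Q = √(0.0242) = 0.155
Q = 7.31e-06, so δQ = 0.155 × 7.31e-06 = 1.14e-06.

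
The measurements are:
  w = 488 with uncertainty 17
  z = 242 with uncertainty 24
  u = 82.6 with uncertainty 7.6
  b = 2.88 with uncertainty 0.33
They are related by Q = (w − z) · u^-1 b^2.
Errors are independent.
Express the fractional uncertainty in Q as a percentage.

Let h = w − z = 246. δh = √(δw² + δz²) = √(289 + 576) = 29.4, so δh/h = 0.120.
Q is then a monomial in h, u, b:
δQ/Q = √((δh/h)² + (-1·δu/u)² + (2·δb/b)²) = √(0.0143 + 0.00847 + 0.0525) = 0.274

27.4%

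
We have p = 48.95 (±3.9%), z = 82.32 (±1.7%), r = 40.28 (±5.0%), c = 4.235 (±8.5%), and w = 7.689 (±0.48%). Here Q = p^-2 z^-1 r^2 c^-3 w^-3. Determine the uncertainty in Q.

Q is a product of powers, so relative uncertainties combine in quadrature:
  (-2·δp/p)² = (-2×0.0390)² = 0.00608;  (-1·δz/z)² = (-1×0.0170)² = 0.000289;  (2·δr/r)² = (2×0.0500)² = 0.0100;  (-3·δc/c)² = (-3×0.0850)² = 0.0650;  (-3·δw/w)² = (-3×0.00480)² = 0.000207
δQ/Q = √(0.0816) = 0.286
Q = 2.382e-07, so δQ = 0.286 × 2.382e-07 = 6.81e-08.

6.81e-08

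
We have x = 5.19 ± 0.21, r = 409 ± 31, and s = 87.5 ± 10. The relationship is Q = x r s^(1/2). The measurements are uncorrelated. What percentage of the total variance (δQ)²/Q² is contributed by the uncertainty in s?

30.7%

(δQ/Q)² = (1·δx/x)² + (1·δr/r)² + (½·δs/s)²
  x term: (1×0.0405)² = 0.00164
  r term: (1×0.0758)² = 0.00574
  s term: (0.5×0.114)² = 0.00327
Total = 0.0106. Share from s = 0.00327/0.0106 = 0.307.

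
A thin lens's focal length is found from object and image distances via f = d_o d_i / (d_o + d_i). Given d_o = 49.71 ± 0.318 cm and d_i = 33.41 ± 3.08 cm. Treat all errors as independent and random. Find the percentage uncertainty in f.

5.52%

∂f/∂d_o = (d_i/(d_o+d_i))² = 0.162;  ∂f/∂d_i = (d_o/(d_o+d_i))² = 0.358
δf = √((∂f/∂d_o · δd_o)² + (∂f/∂d_i · δd_i)²) = √(0.00264 + 1.21) = 1.10 cm
f = 19.98 cm, so δf/f = 1.10/19.98 = 0.0552.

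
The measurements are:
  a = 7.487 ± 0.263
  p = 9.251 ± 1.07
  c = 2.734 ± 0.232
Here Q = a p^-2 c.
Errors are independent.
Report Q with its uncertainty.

Each factor contributes (exponent × relative error)² to (δQ/Q)²:
  (1·δa/a)² = (1×0.0351)² = 0.00123;  (-2·δp/p)² = (-2×0.116)² = 0.0535;  (1·δc/c)² = (1×0.0849)² = 0.00720
δQ/Q = √(0.0619) = 0.249
Q = 0.2392, so δQ = 0.249 × 0.2392 = 0.0595.

0.2392 ± 0.0595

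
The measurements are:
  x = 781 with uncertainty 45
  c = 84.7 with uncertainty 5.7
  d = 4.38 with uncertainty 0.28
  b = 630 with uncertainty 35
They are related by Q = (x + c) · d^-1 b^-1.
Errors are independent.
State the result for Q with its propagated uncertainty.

0.314 ± 0.0312

Let u = x + c = 866. δu = √(δx² + δc²) = √(2020 + 32.5) = 45.4, so δu/u = 0.0524.
Q is then a monomial in u, d, b:
δQ/Q = √((δu/u)² + (-1·δd/d)² + (-1·δb/b)²) = √(0.00275 + 0.00409 + 0.00309) = 0.0996
Q = 0.314, so δQ = 0.0996 × 0.314 = 0.0312.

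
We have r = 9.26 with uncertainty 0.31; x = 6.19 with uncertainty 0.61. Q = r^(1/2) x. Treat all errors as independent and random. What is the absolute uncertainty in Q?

Products/powers → add relative errors in quadrature, weighted by exponent:
  (½·δr/r)² = (0.5×0.0335)² = 0.000280;  (1·δx/x)² = (1×0.0985)² = 0.00971
δQ/Q = √(0.00999) = 0.1000
Q = 18.8, so δQ = 0.1000 × 18.8 = 1.88.

1.88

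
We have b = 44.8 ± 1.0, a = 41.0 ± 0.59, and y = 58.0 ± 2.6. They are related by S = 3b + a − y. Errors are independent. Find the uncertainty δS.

4.01

Absolute uncertainties add in quadrature for a linear combination:
  (3·δb)² = 9.00;  (δa)² = 0.348;  (δy)² = 6.76
δS = √(16.1) = 4.01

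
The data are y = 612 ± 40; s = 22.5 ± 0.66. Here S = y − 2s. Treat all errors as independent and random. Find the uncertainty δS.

For a sum/difference, combine absolute errors in quadrature:
  (δy)² = 1600;  (2·δs)² = 1.74
δS = √(1600) = 40.0

40.0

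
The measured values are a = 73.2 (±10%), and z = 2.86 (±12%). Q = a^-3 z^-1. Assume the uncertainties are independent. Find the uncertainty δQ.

Q is a product of powers, so relative uncertainties combine in quadrature:
  (-3·δa/a)² = (-3×0.100)² = 0.0900;  (-1·δz/z)² = (-1×0.120)² = 0.0144
δQ/Q = √(0.104) = 0.323
Q = 8.91e-07, so δQ = 0.323 × 8.91e-07 = 2.88e-07.

2.88e-07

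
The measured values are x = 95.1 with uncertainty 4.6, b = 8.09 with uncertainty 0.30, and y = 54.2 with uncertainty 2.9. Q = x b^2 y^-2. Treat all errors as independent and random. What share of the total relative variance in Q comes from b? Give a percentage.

28.5%

(δQ/Q)² = (1·δx/x)² + (2·δb/b)² + (-2·δy/y)²
  x term: (1×0.0484)² = 0.00234
  b term: (2×0.0371)² = 0.00550
  y term: (-2×0.0535)² = 0.0115
Total = 0.0193. Share from b = 0.00550/0.0193 = 0.285.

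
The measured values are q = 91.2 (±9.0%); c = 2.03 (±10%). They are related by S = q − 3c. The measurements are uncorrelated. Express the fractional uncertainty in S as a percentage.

Each term contributes (cᵢ δxᵢ)² to (δS)²:
  (δq)² = 67.4;  (3·δc)² = 0.371
δS = √(67.7) = 8.23
S = 85.1, so δS/S = 8.23/85.1 = 0.0967.

9.67%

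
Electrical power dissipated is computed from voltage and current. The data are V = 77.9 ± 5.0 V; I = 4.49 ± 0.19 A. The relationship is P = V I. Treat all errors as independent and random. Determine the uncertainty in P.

26.9 W

Each factor contributes (exponent × relative error)² to (δP/P)²:
  (1·δV/V)² = (1×0.0642)² = 0.00412;  (1·δI/I)² = (1×0.0423)² = 0.00179
δP/P = √(0.00591) = 0.0769
P = 350 W, so δP = 0.0769 × 350 = 26.9 W.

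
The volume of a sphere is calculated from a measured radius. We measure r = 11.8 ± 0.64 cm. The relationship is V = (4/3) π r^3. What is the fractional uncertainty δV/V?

Relative error in a monomial: (δV/V)² = Σ (nᵢ · δxᵢ/xᵢ)².
  (3·δr/r)² = (3×0.0542)² = 0.0265
δV/V = √(0.0265) = 0.163

0.163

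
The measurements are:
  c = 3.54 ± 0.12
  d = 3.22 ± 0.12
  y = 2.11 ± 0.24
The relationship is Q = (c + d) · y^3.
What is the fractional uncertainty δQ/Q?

0.342

Let u = c + d = 6.76. δu = √(δc² + δd²) = √(0.0144 + 0.0144) = 0.170, so δu/u = 0.0251.
Q is then a monomial in u, y:
δQ/Q = √((δu/u)² + (3·δy/y)²) = √(0.000630 + 0.116) = 0.342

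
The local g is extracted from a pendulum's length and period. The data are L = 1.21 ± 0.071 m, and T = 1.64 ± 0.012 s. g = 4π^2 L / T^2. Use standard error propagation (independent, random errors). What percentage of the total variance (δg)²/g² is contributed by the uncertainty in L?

94.1%

(δg/g)² = (1·δL/L)² + (-2·δT/T)²
  L term: (1×0.0587)² = 0.00344
  T term: (-2×0.00732)² = 0.000214
Total = 0.00366. Share from L = 0.00344/0.00366 = 0.941.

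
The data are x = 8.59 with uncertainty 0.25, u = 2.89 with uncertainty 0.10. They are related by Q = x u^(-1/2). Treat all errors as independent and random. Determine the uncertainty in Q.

0.171

Q is a product of powers, so relative uncertainties combine in quadrature:
  (1·δx/x)² = (1×0.0291)² = 0.000847;  (−½·δu/u)² = (-0.5×0.0346)² = 0.000299
δQ/Q = √(0.00115) = 0.0339
Q = 5.05, so δQ = 0.0339 × 5.05 = 0.171.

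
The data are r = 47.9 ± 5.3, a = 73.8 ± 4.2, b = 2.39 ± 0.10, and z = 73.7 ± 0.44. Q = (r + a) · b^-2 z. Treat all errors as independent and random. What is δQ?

158

Let u = r + a = 122. δu = √(δr² + δa²) = √(28.1 + 17.6) = 6.76, so δu/u = 0.0556.
Q is then a monomial in u, b, z:
δQ/Q = √((δu/u)² + (-2·δb/b)² + (1·δz/z)²) = √(0.00309 + 0.00700 + 3.56e-05) = 0.101
Q = 1570, so δQ = 0.101 × 1570 = 158.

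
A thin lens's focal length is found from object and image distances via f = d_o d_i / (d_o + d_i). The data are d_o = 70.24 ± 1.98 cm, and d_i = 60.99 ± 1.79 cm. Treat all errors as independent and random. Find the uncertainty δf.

0.668 cm

∂f/∂d_o = (d_i/(d_o+d_i))² = 0.216;  ∂f/∂d_i = (d_o/(d_o+d_i))² = 0.286
δf = √((∂f/∂d_o · δd_o)² + (∂f/∂d_i · δd_i)²) = √(0.183 + 0.263) = 0.668 cm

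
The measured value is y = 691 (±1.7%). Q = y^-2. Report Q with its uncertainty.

Q ∝ y^-2, so δQ/Q = |-2| · δy/y = 2 × 0.0170 = 0.0340.
Q = 2.09e-06, so δQ = 0.0340 × 2.09e-06 = 7.12e-08.

(2.09 ± 0.0712) × 10^-6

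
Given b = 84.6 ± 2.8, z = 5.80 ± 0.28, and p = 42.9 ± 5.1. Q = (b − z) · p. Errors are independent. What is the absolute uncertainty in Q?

Let u = b − z = 78.8. δu = √(δb² + δz²) = √(7.84 + 0.0784) = 2.81, so δu/u = 0.0357.
Q is then a monomial in u, p:
δQ/Q = √((δu/u)² + (1·δp/p)²) = √(0.00128 + 0.0141) = 0.124
Q = 3380, so δQ = 0.124 × 3380 = 420.

420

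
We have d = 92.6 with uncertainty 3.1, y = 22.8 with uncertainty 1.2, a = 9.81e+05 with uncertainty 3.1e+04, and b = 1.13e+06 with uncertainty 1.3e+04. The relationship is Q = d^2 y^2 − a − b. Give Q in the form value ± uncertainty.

(2.35 ± 0.557) × 10^6

Let p = d^2·y^2 = 4.46e+06. δp/p = √((2·δd/d)² + (2·δy/y)²) = √(0.00448 + 0.0111) = 0.125, so δp = 5.56e+05.
Q = p − a − b: δQ = √(δp² + δa² + δb²) = √(3.09e+11 + 9.61e+08 + 1.69e+08) = 5.57e+05
Q = 2.35e+06.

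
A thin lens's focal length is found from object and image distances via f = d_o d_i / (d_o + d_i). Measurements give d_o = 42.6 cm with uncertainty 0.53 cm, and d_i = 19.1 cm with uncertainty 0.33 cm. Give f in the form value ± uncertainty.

∂f/∂d_o = (d_i/(d_o+d_i))² = 0.0958;  ∂f/∂d_i = (d_o/(d_o+d_i))² = 0.477
δf = √((∂f/∂d_o · δd_o)² + (∂f/∂d_i · δd_i)²) = √(0.00258 + 0.0247) = 0.165 cm
f = 13.2 cm.

13.2 ± 0.165 cm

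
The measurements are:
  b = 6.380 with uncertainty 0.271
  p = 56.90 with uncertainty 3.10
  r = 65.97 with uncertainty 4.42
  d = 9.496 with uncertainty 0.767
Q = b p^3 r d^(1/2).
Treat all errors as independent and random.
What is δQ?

4.45e+07

For a monomial Q ∝ b, p^3, r, d^(1/2), fractional errors add in quadrature:
  (1·δb/b)² = (1×0.0425)² = 0.00180;  (3·δp/p)² = (3×0.0545)² = 0.0267;  (1·δr/r)² = (1×0.0670)² = 0.00449;  (½·δd/d)² = (0.5×0.0808)² = 0.00163
δQ/Q = √(0.0346) = 0.186
Q = 2.389e+08, so δQ = 0.186 × 2.389e+08 = 4.45e+07.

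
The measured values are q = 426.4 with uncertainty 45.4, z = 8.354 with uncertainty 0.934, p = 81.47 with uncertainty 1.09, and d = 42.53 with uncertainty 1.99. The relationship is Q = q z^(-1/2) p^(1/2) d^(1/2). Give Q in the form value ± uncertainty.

8684 ± 1070

Q is a product of powers, so relative uncertainties combine in quadrature:
  (1·δq/q)² = (1×0.106)² = 0.0113;  (−½·δz/z)² = (-0.5×0.112)² = 0.00312;  (½·δp/p)² = (0.5×0.0134)² = 4.48e-05;  (½·δd/d)² = (0.5×0.0468)² = 0.000547
δQ/Q = √(0.0151) = 0.123
Q = 8684, so δQ = 0.123 × 8684 = 1070.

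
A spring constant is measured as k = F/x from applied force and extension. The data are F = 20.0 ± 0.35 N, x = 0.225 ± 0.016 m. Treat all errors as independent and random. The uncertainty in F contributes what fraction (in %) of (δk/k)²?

(δk/k)² = (1·δF/F)² + (-1·δx/x)²
  F term: (1×0.0175)² = 0.000306
  x term: (-1×0.0711)² = 0.00506
Total = 0.00536. Share from F = 0.000306/0.00536 = 0.0571.

5.71%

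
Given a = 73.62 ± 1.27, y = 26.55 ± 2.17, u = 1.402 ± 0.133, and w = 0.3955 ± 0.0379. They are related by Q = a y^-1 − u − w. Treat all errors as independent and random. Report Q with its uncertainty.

Let p = a·y^-1 = 2.773. δp/p = √((1·δa/a)² + (-1·δy/y)²) = √(0.000298 + 0.00668) = 0.0835, so δp = 0.232.
Q = p − u − w: δQ = √(δp² + δu² + δw²) = √(0.0537 + 0.0177 + 0.00144) = 0.270
Q = 0.9754.

0.9754 ± 0.270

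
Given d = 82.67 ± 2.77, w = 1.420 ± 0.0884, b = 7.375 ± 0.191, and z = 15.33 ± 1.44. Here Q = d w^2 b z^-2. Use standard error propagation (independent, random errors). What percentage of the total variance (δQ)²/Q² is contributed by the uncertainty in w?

29.5%

(δQ/Q)² = (1·δd/d)² + (2·δw/w)² + (1·δb/b)² + (-2·δz/z)²
  d term: (1×0.0335)² = 0.00112
  w term: (2×0.0623)² = 0.0155
  b term: (1×0.0259)² = 0.000671
  z term: (-2×0.0939)² = 0.0353
Total = 0.0526. Share from w = 0.0155/0.0526 = 0.295.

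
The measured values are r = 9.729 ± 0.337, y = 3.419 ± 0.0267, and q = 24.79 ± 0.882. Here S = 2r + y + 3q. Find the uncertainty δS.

Each term contributes (cᵢ δxᵢ)² to (δS)²:
  (2·δr)² = 0.454;  (δy)² = 0.000713;  (3·δq)² = 7.00
δS = √(7.46) = 2.73

2.73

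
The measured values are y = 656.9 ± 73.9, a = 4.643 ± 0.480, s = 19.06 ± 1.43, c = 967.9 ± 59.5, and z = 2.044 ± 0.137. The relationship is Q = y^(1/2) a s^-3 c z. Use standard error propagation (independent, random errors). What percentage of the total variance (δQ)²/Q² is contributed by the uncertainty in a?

(δQ/Q)² = (½·δy/y)² + (1·δa/a)² + (-3·δs/s)² + (1·δc/c)² + (1·δz/z)²
  y term: (0.5×0.112)² = 0.00316
  a term: (1×0.103)² = 0.0107
  s term: (-3×0.0750)² = 0.0507
  c term: (1×0.0615)² = 0.00378
  z term: (1×0.0670)² = 0.00449
Total = 0.0728. Share from a = 0.0107/0.0728 = 0.147.

14.7%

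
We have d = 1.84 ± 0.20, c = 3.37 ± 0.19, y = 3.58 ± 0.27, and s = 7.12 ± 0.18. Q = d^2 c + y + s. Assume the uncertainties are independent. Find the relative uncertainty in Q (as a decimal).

0.117

Let p = d^2·c = 11.4. δp/p = √((2·δd/d)² + (1·δc/c)²) = √(0.0473 + 0.00318) = 0.225, so δp = 2.56.
Q = p + y + s: δQ = √(δp² + δy² + δs²) = √(6.57 + 0.0729 + 0.0324) = 2.58
Q = 22.1, so δQ/Q = 2.58/22.1 = 0.117.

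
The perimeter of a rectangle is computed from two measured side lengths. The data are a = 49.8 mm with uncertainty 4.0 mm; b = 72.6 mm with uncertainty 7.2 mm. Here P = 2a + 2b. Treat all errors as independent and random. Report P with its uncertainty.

245 ± 16.5 mm

For a sum/difference, combine absolute errors in quadrature:
  (2·δa)² = 64.0;  (2·δb)² = 207
δP = √(271) = 16.5 mm
P = 245 mm.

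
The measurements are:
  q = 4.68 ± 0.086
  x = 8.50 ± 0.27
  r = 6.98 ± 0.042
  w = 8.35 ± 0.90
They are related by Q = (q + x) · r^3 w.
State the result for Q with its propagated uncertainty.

Let u = q + x = 13.2. δu = √(δq² + δx²) = √(0.00740 + 0.0729) = 0.283, so δu/u = 0.0215.
Q is then a monomial in u, r, w:
δQ/Q = √((δu/u)² + (3·δr/r)² + (1·δw/w)²) = √(0.000462 + 0.000326 + 0.0116) = 0.111
Q = 37400, so δQ = 0.111 × 37400 = 4170.

37400 ± 4170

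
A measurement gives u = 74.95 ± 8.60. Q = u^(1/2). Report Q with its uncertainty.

8.657 ± 0.497

Q ∝ u^(1/2), so δQ/Q = |½| · δu/u = 0.5 × 0.115 = 0.0574.
Q = 8.657, so δQ = 0.0574 × 8.657 = 0.497.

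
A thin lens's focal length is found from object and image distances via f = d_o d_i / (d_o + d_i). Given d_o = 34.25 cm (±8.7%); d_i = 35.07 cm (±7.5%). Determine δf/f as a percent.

∂f/∂d_o = (d_i/(d_o+d_i))² = 0.256;  ∂f/∂d_i = (d_o/(d_o+d_i))² = 0.244
δf = √((∂f/∂d_o · δd_o)² + (∂f/∂d_i · δd_i)²) = √(0.582 + 0.412) = 0.997 cm
f = 17.33 cm, so δf/f = 0.997/17.33 = 0.0575.

5.75%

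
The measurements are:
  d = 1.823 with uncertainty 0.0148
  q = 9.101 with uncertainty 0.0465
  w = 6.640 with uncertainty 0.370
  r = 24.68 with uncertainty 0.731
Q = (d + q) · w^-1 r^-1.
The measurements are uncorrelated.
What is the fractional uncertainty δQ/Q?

0.0633

Let u = d + q = 10.92. δu = √(δd² + δq²) = √(0.000219 + 0.00216) = 0.0488, so δu/u = 0.00447.
Q is then a monomial in u, w, r:
δQ/Q = √((δu/u)² + (-1·δw/w)² + (-1·δr/r)²) = √(2e-05 + 0.00311 + 0.000877) = 0.0633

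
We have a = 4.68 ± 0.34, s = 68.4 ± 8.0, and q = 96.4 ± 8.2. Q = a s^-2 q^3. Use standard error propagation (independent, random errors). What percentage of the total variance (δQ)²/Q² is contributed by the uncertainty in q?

52.0%

(δQ/Q)² = (1·δa/a)² + (-2·δs/s)² + (3·δq/q)²
  a term: (1×0.0726)² = 0.00528
  s term: (-2×0.117)² = 0.0547
  q term: (3×0.0851)² = 0.0651
Total = 0.125. Share from q = 0.0651/0.125 = 0.520.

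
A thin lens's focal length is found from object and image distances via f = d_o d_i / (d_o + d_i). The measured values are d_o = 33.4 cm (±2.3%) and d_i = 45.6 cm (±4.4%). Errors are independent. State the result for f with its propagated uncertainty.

19.3 ± 0.441 cm

∂f/∂d_o = (d_i/(d_o+d_i))² = 0.333;  ∂f/∂d_i = (d_o/(d_o+d_i))² = 0.179
δf = √((∂f/∂d_o · δd_o)² + (∂f/∂d_i · δd_i)²) = √(0.0655 + 0.129) = 0.441 cm
f = 19.3 cm.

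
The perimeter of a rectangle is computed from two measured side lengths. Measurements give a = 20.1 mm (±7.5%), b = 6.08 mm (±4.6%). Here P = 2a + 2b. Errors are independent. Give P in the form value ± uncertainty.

52.4 ± 3.07 mm

Each term contributes (cᵢ δxᵢ)² to (δP)²:
  (2·δa)² = 9.09;  (2·δb)² = 0.313
δP = √(9.40) = 3.07 mm
P = 52.4 mm.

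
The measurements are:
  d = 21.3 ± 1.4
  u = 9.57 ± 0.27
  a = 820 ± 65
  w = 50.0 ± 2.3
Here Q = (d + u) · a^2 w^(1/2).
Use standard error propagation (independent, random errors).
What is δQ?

2.45e+07

Let h = d + u = 30.9. δh = √(δd² + δu²) = √(1.96 + 0.0729) = 1.43, so δh/h = 0.0462.
Q is then a monomial in h, a, w:
δQ/Q = √((δh/h)² + (2·δa/a)² + (½·δw/w)²) = √(0.00213 + 0.0251 + 0.000529) = 0.167
Q = 1.47e+08, so δQ = 0.167 × 1.47e+08 = 2.45e+07.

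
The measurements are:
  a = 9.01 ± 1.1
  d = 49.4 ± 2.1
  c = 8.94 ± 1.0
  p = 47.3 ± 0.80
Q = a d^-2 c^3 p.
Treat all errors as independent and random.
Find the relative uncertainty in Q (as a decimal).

For a monomial Q ∝ a, d^-2, c^3, p, fractional errors add in quadrature:
  (1·δa/a)² = (1×0.122)² = 0.0149;  (-2·δd/d)² = (-2×0.0425)² = 0.00723;  (3·δc/c)² = (3×0.112)² = 0.113;  (1·δp/p)² = (1×0.0169)² = 0.000286
δQ/Q = √(0.135) = 0.367

0.367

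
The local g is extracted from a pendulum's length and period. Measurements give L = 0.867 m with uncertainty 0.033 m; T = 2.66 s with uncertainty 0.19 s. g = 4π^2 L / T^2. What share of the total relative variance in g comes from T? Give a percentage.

(δg/g)² = (1·δL/L)² + (-2·δT/T)²
  L term: (1×0.0381)² = 0.00145
  T term: (-2×0.0714)² = 0.0204
Total = 0.0219. Share from T = 0.0204/0.0219 = 0.934.

93.4%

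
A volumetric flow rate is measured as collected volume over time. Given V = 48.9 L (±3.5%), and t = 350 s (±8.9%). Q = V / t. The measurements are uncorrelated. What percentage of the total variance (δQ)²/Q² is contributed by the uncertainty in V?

(δQ/Q)² = (1·δV/V)² + (-1·δt/t)²
  V term: (1×0.0350)² = 0.00123
  t term: (-1×0.0890)² = 0.00792
Total = 0.00915. Share from V = 0.00123/0.00915 = 0.134.

13.4%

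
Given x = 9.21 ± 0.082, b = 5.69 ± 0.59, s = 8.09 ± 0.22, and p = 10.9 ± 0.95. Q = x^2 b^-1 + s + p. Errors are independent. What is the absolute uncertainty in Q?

Let w = x^2·b^-1 = 14.9. δw/w = √((2·δx/x)² + (-1·δb/b)²) = √(0.000317 + 0.0108) = 0.105, so δw = 1.57.
Q = w + s + p: δQ = √(δw² + δs² + δp²) = √(2.46 + 0.0484 + 0.902) = 1.85

1.85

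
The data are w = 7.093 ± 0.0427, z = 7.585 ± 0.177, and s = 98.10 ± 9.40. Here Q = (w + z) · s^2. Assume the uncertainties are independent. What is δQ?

27100

Let u = w + z = 14.68. δu = √(δw² + δz²) = √(0.00182 + 0.0313) = 0.182, so δu/u = 0.0124.
Q is then a monomial in u, s:
δQ/Q = √((δu/u)² + (2·δs/s)²) = √(0.000154 + 0.0367) = 0.192
Q = 141300, so δQ = 0.192 × 141300 = 27100.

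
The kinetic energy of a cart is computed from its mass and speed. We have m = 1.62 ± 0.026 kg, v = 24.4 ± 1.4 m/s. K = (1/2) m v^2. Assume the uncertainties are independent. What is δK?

55.9 J

Since K is a product/quotient, work with relative uncertainties:
  (1·δm/m)² = (1×0.0160)² = 0.000258;  (2·δv/v)² = (2×0.0574)² = 0.0132
δK/K = √(0.0134) = 0.116
K = 482 J, so δK = 0.116 × 482 = 55.9 J.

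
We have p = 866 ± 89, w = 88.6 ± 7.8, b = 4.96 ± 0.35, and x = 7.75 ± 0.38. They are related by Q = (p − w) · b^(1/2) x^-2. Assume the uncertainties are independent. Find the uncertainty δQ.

Let u = p − w = 777. δu = √(δp² + δw²) = √(7920 + 60.8) = 89.3, so δu/u = 0.115.
Q is then a monomial in u, b, x:
δQ/Q = √((δu/u)² + (½·δb/b)² + (-2·δx/x)²) = √(0.0132 + 0.00124 + 0.00962) = 0.155
Q = 28.8, so δQ = 0.155 × 28.8 = 4.47.

4.47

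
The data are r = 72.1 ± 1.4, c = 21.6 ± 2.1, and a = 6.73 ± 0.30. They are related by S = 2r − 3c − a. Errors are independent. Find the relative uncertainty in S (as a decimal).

For a sum/difference, combine absolute errors in quadrature:
  (2·δr)² = 7.84;  (3·δc)² = 39.7;  (δa)² = 0.0900
δS = √(47.6) = 6.90
S = 72.7, so δS/S = 6.90/72.7 = 0.0950.

0.0950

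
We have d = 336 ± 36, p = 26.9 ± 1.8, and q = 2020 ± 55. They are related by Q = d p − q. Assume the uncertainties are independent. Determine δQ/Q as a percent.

Let w = d·p = 9040. δw/w = √((1·δd/d)² + (1·δp/p)²) = √(0.0115 + 0.00448) = 0.126, so δw = 1140.
Q = w − q: δQ = √(δw² + δq²) = √(1.3e+06 + 3020) = 1140
Q = 7020, so δQ/Q = 1140/7020 = 0.163.

16.3%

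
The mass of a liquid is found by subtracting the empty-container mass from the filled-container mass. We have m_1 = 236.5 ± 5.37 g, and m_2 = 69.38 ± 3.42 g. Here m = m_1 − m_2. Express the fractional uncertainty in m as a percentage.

For a sum/difference, combine absolute errors in quadrature:
  (δm_1)² = 28.8;  (δm_2)² = 11.7
δm = √(40.5) = 6.37 g
m = 167.1 g, so δm/m = 6.37/167.1 = 0.0381.

3.81%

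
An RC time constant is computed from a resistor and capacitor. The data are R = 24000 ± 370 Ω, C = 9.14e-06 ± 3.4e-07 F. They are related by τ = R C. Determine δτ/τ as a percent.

τ is a product of powers, so relative uncertainties combine in quadrature:
  (1·δR/R)² = (1×0.0154)² = 0.000238;  (1·δC/C)² = (1×0.0372)² = 0.00138
δτ/τ = √(0.00162) = 0.0403

4.03%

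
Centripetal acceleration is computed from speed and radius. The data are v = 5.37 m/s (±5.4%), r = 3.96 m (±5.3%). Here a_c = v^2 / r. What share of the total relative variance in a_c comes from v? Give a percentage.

(δa_c/a_c)² = (2·δv/v)² + (-1·δr/r)²
  v term: (2×0.0540)² = 0.0117
  r term: (-1×0.0530)² = 0.00281
Total = 0.0145. Share from v = 0.0117/0.0145 = 0.806.

80.6%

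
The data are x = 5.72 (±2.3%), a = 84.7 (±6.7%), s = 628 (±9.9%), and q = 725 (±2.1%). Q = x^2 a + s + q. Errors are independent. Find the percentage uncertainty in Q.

Let p = x^2·a = 2770. δp/p = √((2·δx/x)² + (1·δa/a)²) = √(0.00212 + 0.00449) = 0.0813, so δp = 225.
Q = p + s + q: δQ = √(δp² + δs² + δq²) = √(50700 + 3870 + 232) = 234
Q = 4120, so δQ/Q = 234/4120 = 0.0568.

5.68%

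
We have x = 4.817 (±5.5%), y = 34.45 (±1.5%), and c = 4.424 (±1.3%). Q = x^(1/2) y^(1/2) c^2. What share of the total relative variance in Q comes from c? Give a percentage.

(δQ/Q)² = (½·δx/x)² + (½·δy/y)² + (2·δc/c)²
  x term: (0.5×0.0550)² = 0.000756
  y term: (0.5×0.0150)² = 5.62e-05
  c term: (2×0.0130)² = 0.000676
Total = 0.00149. Share from c = 0.000676/0.00149 = 0.454.

45.4%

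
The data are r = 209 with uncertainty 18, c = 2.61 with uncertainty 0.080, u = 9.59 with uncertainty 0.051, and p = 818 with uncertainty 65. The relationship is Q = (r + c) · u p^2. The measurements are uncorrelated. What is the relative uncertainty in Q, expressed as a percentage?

18.0%

Let w = r + c = 212. δw = √(δr² + δc²) = √(324 + 0.00640) = 18.0, so δw/w = 0.0851.
Q is then a monomial in w, u, p:
δQ/Q = √((δw/w)² + (1·δu/u)² + (2·δp/p)²) = √(0.00724 + 2.83e-05 + 0.0253) = 0.180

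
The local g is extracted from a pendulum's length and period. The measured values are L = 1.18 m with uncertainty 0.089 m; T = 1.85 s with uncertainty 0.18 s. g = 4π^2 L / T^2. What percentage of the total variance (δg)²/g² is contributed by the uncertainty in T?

(δg/g)² = (1·δL/L)² + (-2·δT/T)²
  L term: (1×0.0754)² = 0.00569
  T term: (-2×0.0973)² = 0.0379
Total = 0.0436. Share from T = 0.0379/0.0436 = 0.869.

86.9%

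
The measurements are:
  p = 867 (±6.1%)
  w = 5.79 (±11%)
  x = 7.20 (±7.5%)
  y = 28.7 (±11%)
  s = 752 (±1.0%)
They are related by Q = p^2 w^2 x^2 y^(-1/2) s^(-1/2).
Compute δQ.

Products/powers → add relative errors in quadrature, weighted by exponent:
  (2·δp/p)² = (2×0.0610)² = 0.0149;  (2·δw/w)² = (2×0.110)² = 0.0484;  (2·δx/x)² = (2×0.0750)² = 0.0225;  (−½·δy/y)² = (-0.5×0.110)² = 0.00302;  (−½·δs/s)² = (-0.5×0.0100)² = 2.5e-05
δQ/Q = √(0.0888) = 0.298
Q = 8.89e+06, so δQ = 0.298 × 8.89e+06 = 2.65e+06.

2.65e+06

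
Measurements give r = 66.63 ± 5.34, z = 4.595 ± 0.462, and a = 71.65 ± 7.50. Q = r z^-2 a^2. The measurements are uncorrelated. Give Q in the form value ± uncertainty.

16200 ± 4880

Each factor contributes (exponent × relative error)² to (δQ/Q)²:
  (1·δr/r)² = (1×0.0801)² = 0.00642;  (-2·δz/z)² = (-2×0.101)² = 0.0404;  (2·δa/a)² = (2×0.105)² = 0.0438
δQ/Q = √(0.0907) = 0.301
Q = 16200, so δQ = 0.301 × 16200 = 4880.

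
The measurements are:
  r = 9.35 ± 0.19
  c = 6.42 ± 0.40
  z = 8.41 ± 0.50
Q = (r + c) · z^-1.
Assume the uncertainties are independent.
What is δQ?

0.123

Let u = r + c = 15.8. δu = √(δr² + δc²) = √(0.0361 + 0.160) = 0.443, so δu/u = 0.0281.
Q is then a monomial in u, z:
δQ/Q = √((δu/u)² + (-1·δz/z)²) = √(0.000789 + 0.00353) = 0.0658
Q = 1.88, so δQ = 0.0658 × 1.88 = 0.123.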